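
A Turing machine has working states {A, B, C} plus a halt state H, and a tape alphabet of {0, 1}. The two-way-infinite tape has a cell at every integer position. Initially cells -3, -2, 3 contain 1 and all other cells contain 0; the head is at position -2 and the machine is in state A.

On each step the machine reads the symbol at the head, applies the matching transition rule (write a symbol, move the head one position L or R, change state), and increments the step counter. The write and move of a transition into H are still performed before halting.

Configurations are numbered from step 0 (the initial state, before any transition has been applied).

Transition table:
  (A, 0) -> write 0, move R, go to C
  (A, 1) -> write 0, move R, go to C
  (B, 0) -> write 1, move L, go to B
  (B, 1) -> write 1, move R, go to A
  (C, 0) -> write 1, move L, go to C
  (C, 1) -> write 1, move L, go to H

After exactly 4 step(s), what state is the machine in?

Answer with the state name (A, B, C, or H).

Answer: H

Derivation:
Step 1: in state A at pos -2, read 1 -> (A,1)->write 0,move R,goto C. Now: state=C, head=-1, tape[-4..4]=010000010 (head:    ^)
Step 2: in state C at pos -1, read 0 -> (C,0)->write 1,move L,goto C. Now: state=C, head=-2, tape[-4..4]=010100010 (head:   ^)
Step 3: in state C at pos -2, read 0 -> (C,0)->write 1,move L,goto C. Now: state=C, head=-3, tape[-4..4]=011100010 (head:  ^)
Step 4: in state C at pos -3, read 1 -> (C,1)->write 1,move L,goto H. Now: state=H, head=-4, tape[-5..4]=0011100010 (head:  ^)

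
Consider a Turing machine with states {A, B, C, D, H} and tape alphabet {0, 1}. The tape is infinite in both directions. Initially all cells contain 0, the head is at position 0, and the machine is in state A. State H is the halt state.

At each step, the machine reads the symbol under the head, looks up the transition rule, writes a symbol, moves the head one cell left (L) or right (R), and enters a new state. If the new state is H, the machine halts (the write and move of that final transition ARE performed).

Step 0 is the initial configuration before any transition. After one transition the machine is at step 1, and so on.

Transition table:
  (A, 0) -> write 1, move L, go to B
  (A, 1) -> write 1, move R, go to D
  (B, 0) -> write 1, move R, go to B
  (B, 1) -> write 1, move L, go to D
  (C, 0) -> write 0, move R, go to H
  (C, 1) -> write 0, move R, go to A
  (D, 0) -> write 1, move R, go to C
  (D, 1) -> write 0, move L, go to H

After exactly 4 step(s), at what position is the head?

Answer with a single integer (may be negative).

Step 1: in state A at pos 0, read 0 -> (A,0)->write 1,move L,goto B. Now: state=B, head=-1, tape[-2..1]=0010 (head:  ^)
Step 2: in state B at pos -1, read 0 -> (B,0)->write 1,move R,goto B. Now: state=B, head=0, tape[-2..1]=0110 (head:   ^)
Step 3: in state B at pos 0, read 1 -> (B,1)->write 1,move L,goto D. Now: state=D, head=-1, tape[-2..1]=0110 (head:  ^)
Step 4: in state D at pos -1, read 1 -> (D,1)->write 0,move L,goto H. Now: state=H, head=-2, tape[-3..1]=00010 (head:  ^)

Answer: -2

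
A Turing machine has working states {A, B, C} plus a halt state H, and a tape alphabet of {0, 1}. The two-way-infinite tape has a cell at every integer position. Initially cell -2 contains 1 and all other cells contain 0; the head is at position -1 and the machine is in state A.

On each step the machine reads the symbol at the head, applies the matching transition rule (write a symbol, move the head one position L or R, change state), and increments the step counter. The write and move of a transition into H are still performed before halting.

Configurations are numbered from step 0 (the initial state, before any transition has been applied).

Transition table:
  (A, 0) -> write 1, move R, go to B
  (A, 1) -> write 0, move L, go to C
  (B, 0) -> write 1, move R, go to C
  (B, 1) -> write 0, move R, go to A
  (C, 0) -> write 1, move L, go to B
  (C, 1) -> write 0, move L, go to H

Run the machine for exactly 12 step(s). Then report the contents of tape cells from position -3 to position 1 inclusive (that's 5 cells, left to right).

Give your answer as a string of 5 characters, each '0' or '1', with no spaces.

Answer: 01000

Derivation:
Step 1: in state A at pos -1, read 0 -> (A,0)->write 1,move R,goto B. Now: state=B, head=0, tape[-3..1]=01100 (head:    ^)
Step 2: in state B at pos 0, read 0 -> (B,0)->write 1,move R,goto C. Now: state=C, head=1, tape[-3..2]=011100 (head:     ^)
Step 3: in state C at pos 1, read 0 -> (C,0)->write 1,move L,goto B. Now: state=B, head=0, tape[-3..2]=011110 (head:    ^)
Step 4: in state B at pos 0, read 1 -> (B,1)->write 0,move R,goto A. Now: state=A, head=1, tape[-3..2]=011010 (head:     ^)
Step 5: in state A at pos 1, read 1 -> (A,1)->write 0,move L,goto C. Now: state=C, head=0, tape[-3..2]=011000 (head:    ^)
Step 6: in state C at pos 0, read 0 -> (C,0)->write 1,move L,goto B. Now: state=B, head=-1, tape[-3..2]=011100 (head:   ^)
Step 7: in state B at pos -1, read 1 -> (B,1)->write 0,move R,goto A. Now: state=A, head=0, tape[-3..2]=010100 (head:    ^)
Step 8: in state A at pos 0, read 1 -> (A,1)->write 0,move L,goto C. Now: state=C, head=-1, tape[-3..2]=010000 (head:   ^)
Step 9: in state C at pos -1, read 0 -> (C,0)->write 1,move L,goto B. Now: state=B, head=-2, tape[-3..2]=011000 (head:  ^)
Step 10: in state B at pos -2, read 1 -> (B,1)->write 0,move R,goto A. Now: state=A, head=-1, tape[-3..2]=001000 (head:   ^)
Step 11: in state A at pos -1, read 1 -> (A,1)->write 0,move L,goto C. Now: state=C, head=-2, tape[-3..2]=000000 (head:  ^)
Step 12: in state C at pos -2, read 0 -> (C,0)->write 1,move L,goto B. Now: state=B, head=-3, tape[-4..2]=0010000 (head:  ^)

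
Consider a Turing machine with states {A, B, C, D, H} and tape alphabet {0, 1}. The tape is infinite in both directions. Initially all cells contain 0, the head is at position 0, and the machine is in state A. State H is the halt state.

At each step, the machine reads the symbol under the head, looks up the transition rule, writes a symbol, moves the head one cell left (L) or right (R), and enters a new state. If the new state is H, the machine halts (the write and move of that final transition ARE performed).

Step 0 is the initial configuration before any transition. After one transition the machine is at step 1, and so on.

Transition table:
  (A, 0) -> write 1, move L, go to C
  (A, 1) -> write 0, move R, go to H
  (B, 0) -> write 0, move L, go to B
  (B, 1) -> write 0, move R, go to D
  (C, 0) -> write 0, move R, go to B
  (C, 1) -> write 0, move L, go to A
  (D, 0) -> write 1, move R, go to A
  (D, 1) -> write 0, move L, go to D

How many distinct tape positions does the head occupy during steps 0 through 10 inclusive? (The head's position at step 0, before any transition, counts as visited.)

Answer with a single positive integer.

Step 1: in state A at pos 0, read 0 -> (A,0)->write 1,move L,goto C. Now: state=C, head=-1, tape[-2..1]=0010 (head:  ^)
Step 2: in state C at pos -1, read 0 -> (C,0)->write 0,move R,goto B. Now: state=B, head=0, tape[-2..1]=0010 (head:   ^)
Step 3: in state B at pos 0, read 1 -> (B,1)->write 0,move R,goto D. Now: state=D, head=1, tape[-2..2]=00000 (head:    ^)
Step 4: in state D at pos 1, read 0 -> (D,0)->write 1,move R,goto A. Now: state=A, head=2, tape[-2..3]=000100 (head:     ^)
Step 5: in state A at pos 2, read 0 -> (A,0)->write 1,move L,goto C. Now: state=C, head=1, tape[-2..3]=000110 (head:    ^)
Step 6: in state C at pos 1, read 1 -> (C,1)->write 0,move L,goto A. Now: state=A, head=0, tape[-2..3]=000010 (head:   ^)
Step 7: in state A at pos 0, read 0 -> (A,0)->write 1,move L,goto C. Now: state=C, head=-1, tape[-2..3]=001010 (head:  ^)
Step 8: in state C at pos -1, read 0 -> (C,0)->write 0,move R,goto B. Now: state=B, head=0, tape[-2..3]=001010 (head:   ^)
Step 9: in state B at pos 0, read 1 -> (B,1)->write 0,move R,goto D. Now: state=D, head=1, tape[-2..3]=000010 (head:    ^)
Step 10: in state D at pos 1, read 0 -> (D,0)->write 1,move R,goto A. Now: state=A, head=2, tape[-2..3]=000110 (head:     ^)
Head positions at steps 0..10: starting at 0, distinct positions visited = {-1, 0, 1, 2} -> 4 position(s)

Answer: 4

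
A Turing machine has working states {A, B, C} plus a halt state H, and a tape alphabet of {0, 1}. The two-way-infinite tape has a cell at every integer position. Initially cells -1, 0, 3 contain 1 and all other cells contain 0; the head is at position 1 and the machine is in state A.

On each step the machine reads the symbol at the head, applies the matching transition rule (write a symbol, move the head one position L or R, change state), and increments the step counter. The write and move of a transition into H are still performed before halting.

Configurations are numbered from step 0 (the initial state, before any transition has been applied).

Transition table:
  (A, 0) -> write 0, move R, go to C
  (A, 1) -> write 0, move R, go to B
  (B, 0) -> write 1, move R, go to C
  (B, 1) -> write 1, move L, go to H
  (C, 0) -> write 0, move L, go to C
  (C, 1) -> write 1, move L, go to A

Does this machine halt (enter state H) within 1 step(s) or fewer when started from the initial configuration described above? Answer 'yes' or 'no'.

Answer: no

Derivation:
Step 1: in state A at pos 1, read 0 -> (A,0)->write 0,move R,goto C. Now: state=C, head=2, tape[-2..4]=0110010 (head:     ^)
After 1 step(s): state = C (not H) -> not halted within 1 -> no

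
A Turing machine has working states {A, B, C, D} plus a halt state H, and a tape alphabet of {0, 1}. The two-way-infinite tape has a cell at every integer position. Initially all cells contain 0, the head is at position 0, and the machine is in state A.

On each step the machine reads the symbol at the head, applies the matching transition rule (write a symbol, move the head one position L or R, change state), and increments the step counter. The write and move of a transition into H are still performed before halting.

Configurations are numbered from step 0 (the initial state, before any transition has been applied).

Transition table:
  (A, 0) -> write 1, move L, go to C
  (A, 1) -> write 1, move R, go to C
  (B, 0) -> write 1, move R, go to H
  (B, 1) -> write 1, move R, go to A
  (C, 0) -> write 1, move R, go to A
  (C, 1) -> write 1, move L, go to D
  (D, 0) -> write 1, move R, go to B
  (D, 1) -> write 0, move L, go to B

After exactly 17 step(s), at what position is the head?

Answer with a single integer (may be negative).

Step 1: in state A at pos 0, read 0 -> (A,0)->write 1,move L,goto C. Now: state=C, head=-1, tape[-2..1]=0010 (head:  ^)
Step 2: in state C at pos -1, read 0 -> (C,0)->write 1,move R,goto A. Now: state=A, head=0, tape[-2..1]=0110 (head:   ^)
Step 3: in state A at pos 0, read 1 -> (A,1)->write 1,move R,goto C. Now: state=C, head=1, tape[-2..2]=01100 (head:    ^)
Step 4: in state C at pos 1, read 0 -> (C,0)->write 1,move R,goto A. Now: state=A, head=2, tape[-2..3]=011100 (head:     ^)
Step 5: in state A at pos 2, read 0 -> (A,0)->write 1,move L,goto C. Now: state=C, head=1, tape[-2..3]=011110 (head:    ^)
Step 6: in state C at pos 1, read 1 -> (C,1)->write 1,move L,goto D. Now: state=D, head=0, tape[-2..3]=011110 (head:   ^)
Step 7: in state D at pos 0, read 1 -> (D,1)->write 0,move L,goto B. Now: state=B, head=-1, tape[-2..3]=010110 (head:  ^)
Step 8: in state B at pos -1, read 1 -> (B,1)->write 1,move R,goto A. Now: state=A, head=0, tape[-2..3]=010110 (head:   ^)
Step 9: in state A at pos 0, read 0 -> (A,0)->write 1,move L,goto C. Now: state=C, head=-1, tape[-2..3]=011110 (head:  ^)
Step 10: in state C at pos -1, read 1 -> (C,1)->write 1,move L,goto D. Now: state=D, head=-2, tape[-3..3]=0011110 (head:  ^)
Step 11: in state D at pos -2, read 0 -> (D,0)->write 1,move R,goto B. Now: state=B, head=-1, tape[-3..3]=0111110 (head:   ^)
Step 12: in state B at pos -1, read 1 -> (B,1)->write 1,move R,goto A. Now: state=A, head=0, tape[-3..3]=0111110 (head:    ^)
Step 13: in state A at pos 0, read 1 -> (A,1)->write 1,move R,goto C. Now: state=C, head=1, tape[-3..3]=0111110 (head:     ^)
Step 14: in state C at pos 1, read 1 -> (C,1)->write 1,move L,goto D. Now: state=D, head=0, tape[-3..3]=0111110 (head:    ^)
Step 15: in state D at pos 0, read 1 -> (D,1)->write 0,move L,goto B. Now: state=B, head=-1, tape[-3..3]=0110110 (head:   ^)
Step 16: in state B at pos -1, read 1 -> (B,1)->write 1,move R,goto A. Now: state=A, head=0, tape[-3..3]=0110110 (head:    ^)
Step 17: in state A at pos 0, read 0 -> (A,0)->write 1,move L,goto C. Now: state=C, head=-1, tape[-3..3]=0111110 (head:   ^)

Answer: -1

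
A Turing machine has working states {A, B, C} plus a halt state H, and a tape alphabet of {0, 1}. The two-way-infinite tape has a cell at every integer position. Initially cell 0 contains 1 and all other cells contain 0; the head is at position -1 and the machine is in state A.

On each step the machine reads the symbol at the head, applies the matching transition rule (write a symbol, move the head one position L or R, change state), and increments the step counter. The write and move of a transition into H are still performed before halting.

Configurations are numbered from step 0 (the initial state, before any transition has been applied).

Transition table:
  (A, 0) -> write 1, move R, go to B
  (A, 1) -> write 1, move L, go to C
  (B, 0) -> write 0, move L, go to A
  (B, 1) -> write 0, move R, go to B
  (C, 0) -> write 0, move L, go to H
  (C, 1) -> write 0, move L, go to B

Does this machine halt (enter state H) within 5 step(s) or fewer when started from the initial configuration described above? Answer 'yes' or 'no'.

Answer: no

Derivation:
Step 1: in state A at pos -1, read 0 -> (A,0)->write 1,move R,goto B. Now: state=B, head=0, tape[-2..1]=0110 (head:   ^)
Step 2: in state B at pos 0, read 1 -> (B,1)->write 0,move R,goto B. Now: state=B, head=1, tape[-2..2]=01000 (head:    ^)
Step 3: in state B at pos 1, read 0 -> (B,0)->write 0,move L,goto A. Now: state=A, head=0, tape[-2..2]=01000 (head:   ^)
Step 4: in state A at pos 0, read 0 -> (A,0)->write 1,move R,goto B. Now: state=B, head=1, tape[-2..2]=01100 (head:    ^)
Step 5: in state B at pos 1, read 0 -> (B,0)->write 0,move L,goto A. Now: state=A, head=0, tape[-2..2]=01100 (head:   ^)
After 5 step(s): state = A (not H) -> not halted within 5 -> no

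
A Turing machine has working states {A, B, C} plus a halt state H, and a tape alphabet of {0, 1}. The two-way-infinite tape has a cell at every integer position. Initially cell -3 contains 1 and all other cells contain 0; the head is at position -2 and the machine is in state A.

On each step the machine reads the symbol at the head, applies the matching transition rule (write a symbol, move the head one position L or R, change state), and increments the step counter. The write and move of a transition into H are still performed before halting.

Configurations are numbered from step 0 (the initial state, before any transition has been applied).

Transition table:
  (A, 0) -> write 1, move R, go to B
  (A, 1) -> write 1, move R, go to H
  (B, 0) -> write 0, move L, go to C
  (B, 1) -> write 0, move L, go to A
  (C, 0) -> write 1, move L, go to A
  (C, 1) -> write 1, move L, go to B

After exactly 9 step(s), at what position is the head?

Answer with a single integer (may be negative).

Step 1: in state A at pos -2, read 0 -> (A,0)->write 1,move R,goto B. Now: state=B, head=-1, tape[-4..0]=01100 (head:    ^)
Step 2: in state B at pos -1, read 0 -> (B,0)->write 0,move L,goto C. Now: state=C, head=-2, tape[-4..0]=01100 (head:   ^)
Step 3: in state C at pos -2, read 1 -> (C,1)->write 1,move L,goto B. Now: state=B, head=-3, tape[-4..0]=01100 (head:  ^)
Step 4: in state B at pos -3, read 1 -> (B,1)->write 0,move L,goto A. Now: state=A, head=-4, tape[-5..0]=000100 (head:  ^)
Step 5: in state A at pos -4, read 0 -> (A,0)->write 1,move R,goto B. Now: state=B, head=-3, tape[-5..0]=010100 (head:   ^)
Step 6: in state B at pos -3, read 0 -> (B,0)->write 0,move L,goto C. Now: state=C, head=-4, tape[-5..0]=010100 (head:  ^)
Step 7: in state C at pos -4, read 1 -> (C,1)->write 1,move L,goto B. Now: state=B, head=-5, tape[-6..0]=0010100 (head:  ^)
Step 8: in state B at pos -5, read 0 -> (B,0)->write 0,move L,goto C. Now: state=C, head=-6, tape[-7..0]=00010100 (head:  ^)
Step 9: in state C at pos -6, read 0 -> (C,0)->write 1,move L,goto A. Now: state=A, head=-7, tape[-8..0]=001010100 (head:  ^)

Answer: -7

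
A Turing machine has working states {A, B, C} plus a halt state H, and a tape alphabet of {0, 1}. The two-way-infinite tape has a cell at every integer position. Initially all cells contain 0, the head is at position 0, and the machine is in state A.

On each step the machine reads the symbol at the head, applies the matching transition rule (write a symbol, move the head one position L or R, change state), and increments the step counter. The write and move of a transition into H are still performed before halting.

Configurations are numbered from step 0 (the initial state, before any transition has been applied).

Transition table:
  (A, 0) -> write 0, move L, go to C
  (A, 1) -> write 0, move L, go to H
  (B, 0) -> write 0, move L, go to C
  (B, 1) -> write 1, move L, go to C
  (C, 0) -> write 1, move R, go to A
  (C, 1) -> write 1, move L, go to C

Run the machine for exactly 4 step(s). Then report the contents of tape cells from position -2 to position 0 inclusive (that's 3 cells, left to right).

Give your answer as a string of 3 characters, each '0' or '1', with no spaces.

Answer: 010

Derivation:
Step 1: in state A at pos 0, read 0 -> (A,0)->write 0,move L,goto C. Now: state=C, head=-1, tape[-2..1]=0000 (head:  ^)
Step 2: in state C at pos -1, read 0 -> (C,0)->write 1,move R,goto A. Now: state=A, head=0, tape[-2..1]=0100 (head:   ^)
Step 3: in state A at pos 0, read 0 -> (A,0)->write 0,move L,goto C. Now: state=C, head=-1, tape[-2..1]=0100 (head:  ^)
Step 4: in state C at pos -1, read 1 -> (C,1)->write 1,move L,goto C. Now: state=C, head=-2, tape[-3..1]=00100 (head:  ^)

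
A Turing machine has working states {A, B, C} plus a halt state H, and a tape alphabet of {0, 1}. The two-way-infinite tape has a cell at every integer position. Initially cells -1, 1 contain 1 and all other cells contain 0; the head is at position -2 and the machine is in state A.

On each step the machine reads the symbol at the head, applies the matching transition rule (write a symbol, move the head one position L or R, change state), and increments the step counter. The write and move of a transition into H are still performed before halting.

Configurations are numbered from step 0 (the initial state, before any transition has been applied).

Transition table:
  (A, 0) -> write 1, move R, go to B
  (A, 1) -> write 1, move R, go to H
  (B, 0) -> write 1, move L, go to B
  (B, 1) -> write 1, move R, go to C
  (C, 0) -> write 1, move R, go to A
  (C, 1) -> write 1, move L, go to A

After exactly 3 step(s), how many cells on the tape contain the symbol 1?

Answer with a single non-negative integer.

Answer: 4

Derivation:
Step 1: in state A at pos -2, read 0 -> (A,0)->write 1,move R,goto B. Now: state=B, head=-1, tape[-3..2]=011010 (head:   ^)
Step 2: in state B at pos -1, read 1 -> (B,1)->write 1,move R,goto C. Now: state=C, head=0, tape[-3..2]=011010 (head:    ^)
Step 3: in state C at pos 0, read 0 -> (C,0)->write 1,move R,goto A. Now: state=A, head=1, tape[-3..2]=011110 (head:     ^)
Cells containing 1 after step 3: {-2, -1, 0, 1} -> 4 cell(s)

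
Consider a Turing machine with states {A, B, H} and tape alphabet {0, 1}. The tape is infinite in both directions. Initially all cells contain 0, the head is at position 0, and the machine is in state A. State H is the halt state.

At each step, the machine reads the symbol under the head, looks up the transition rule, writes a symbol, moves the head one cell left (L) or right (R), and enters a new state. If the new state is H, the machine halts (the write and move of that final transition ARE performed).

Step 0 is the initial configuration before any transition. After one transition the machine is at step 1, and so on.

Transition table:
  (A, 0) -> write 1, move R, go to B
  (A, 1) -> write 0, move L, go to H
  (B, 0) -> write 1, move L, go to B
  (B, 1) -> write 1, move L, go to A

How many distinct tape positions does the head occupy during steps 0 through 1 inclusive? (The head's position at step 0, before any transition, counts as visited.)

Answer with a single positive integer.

Answer: 2

Derivation:
Step 1: in state A at pos 0, read 0 -> (A,0)->write 1,move R,goto B. Now: state=B, head=1, tape[-1..2]=0100 (head:   ^)
Head positions at steps 0..1: starting at 0, distinct positions visited = {0, 1} -> 2 position(s)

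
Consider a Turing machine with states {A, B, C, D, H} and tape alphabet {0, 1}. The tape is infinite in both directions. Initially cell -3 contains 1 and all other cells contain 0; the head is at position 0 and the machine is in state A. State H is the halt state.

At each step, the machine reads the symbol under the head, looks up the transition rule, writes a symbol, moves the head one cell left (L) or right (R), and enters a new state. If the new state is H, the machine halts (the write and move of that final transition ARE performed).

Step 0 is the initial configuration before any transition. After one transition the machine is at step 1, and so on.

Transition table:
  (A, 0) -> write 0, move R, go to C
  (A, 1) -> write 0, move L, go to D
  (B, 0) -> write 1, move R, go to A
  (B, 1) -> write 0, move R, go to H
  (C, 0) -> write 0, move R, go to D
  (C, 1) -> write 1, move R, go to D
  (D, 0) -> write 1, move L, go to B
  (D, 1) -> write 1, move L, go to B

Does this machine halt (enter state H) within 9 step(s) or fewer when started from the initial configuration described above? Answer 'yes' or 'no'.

Step 1: in state A at pos 0, read 0 -> (A,0)->write 0,move R,goto C. Now: state=C, head=1, tape[-4..2]=0100000 (head:      ^)
Step 2: in state C at pos 1, read 0 -> (C,0)->write 0,move R,goto D. Now: state=D, head=2, tape[-4..3]=01000000 (head:       ^)
Step 3: in state D at pos 2, read 0 -> (D,0)->write 1,move L,goto B. Now: state=B, head=1, tape[-4..3]=01000010 (head:      ^)
Step 4: in state B at pos 1, read 0 -> (B,0)->write 1,move R,goto A. Now: state=A, head=2, tape[-4..3]=01000110 (head:       ^)
Step 5: in state A at pos 2, read 1 -> (A,1)->write 0,move L,goto D. Now: state=D, head=1, tape[-4..3]=01000100 (head:      ^)
Step 6: in state D at pos 1, read 1 -> (D,1)->write 1,move L,goto B. Now: state=B, head=0, tape[-4..3]=01000100 (head:     ^)
Step 7: in state B at pos 0, read 0 -> (B,0)->write 1,move R,goto A. Now: state=A, head=1, tape[-4..3]=01001100 (head:      ^)
Step 8: in state A at pos 1, read 1 -> (A,1)->write 0,move L,goto D. Now: state=D, head=0, tape[-4..3]=01001000 (head:     ^)
Step 9: in state D at pos 0, read 1 -> (D,1)->write 1,move L,goto B. Now: state=B, head=-1, tape[-4..3]=01001000 (head:    ^)
After 9 step(s): state = B (not H) -> not halted within 9 -> no

Answer: no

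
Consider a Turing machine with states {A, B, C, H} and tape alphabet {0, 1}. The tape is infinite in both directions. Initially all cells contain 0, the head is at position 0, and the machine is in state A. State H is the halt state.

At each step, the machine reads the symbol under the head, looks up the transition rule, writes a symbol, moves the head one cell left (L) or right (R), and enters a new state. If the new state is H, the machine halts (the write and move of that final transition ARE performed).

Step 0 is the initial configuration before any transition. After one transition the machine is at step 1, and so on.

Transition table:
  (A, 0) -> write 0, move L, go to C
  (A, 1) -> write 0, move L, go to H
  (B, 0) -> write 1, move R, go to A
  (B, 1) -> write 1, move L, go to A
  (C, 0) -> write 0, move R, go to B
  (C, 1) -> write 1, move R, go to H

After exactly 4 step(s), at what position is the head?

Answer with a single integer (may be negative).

Answer: 0

Derivation:
Step 1: in state A at pos 0, read 0 -> (A,0)->write 0,move L,goto C. Now: state=C, head=-1, tape[-2..1]=0000 (head:  ^)
Step 2: in state C at pos -1, read 0 -> (C,0)->write 0,move R,goto B. Now: state=B, head=0, tape[-2..1]=0000 (head:   ^)
Step 3: in state B at pos 0, read 0 -> (B,0)->write 1,move R,goto A. Now: state=A, head=1, tape[-2..2]=00100 (head:    ^)
Step 4: in state A at pos 1, read 0 -> (A,0)->write 0,move L,goto C. Now: state=C, head=0, tape[-2..2]=00100 (head:   ^)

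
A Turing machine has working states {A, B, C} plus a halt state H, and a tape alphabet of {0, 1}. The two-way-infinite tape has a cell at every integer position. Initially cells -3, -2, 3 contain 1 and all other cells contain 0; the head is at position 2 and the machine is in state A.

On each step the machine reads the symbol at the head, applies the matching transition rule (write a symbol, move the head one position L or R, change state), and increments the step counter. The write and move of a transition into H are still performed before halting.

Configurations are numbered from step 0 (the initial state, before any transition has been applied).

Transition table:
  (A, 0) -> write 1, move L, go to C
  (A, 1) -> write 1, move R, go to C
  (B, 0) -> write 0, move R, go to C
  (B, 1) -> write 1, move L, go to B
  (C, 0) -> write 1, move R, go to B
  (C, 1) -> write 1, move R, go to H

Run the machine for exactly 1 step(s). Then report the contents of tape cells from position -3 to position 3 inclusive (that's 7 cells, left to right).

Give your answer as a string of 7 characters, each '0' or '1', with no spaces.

Step 1: in state A at pos 2, read 0 -> (A,0)->write 1,move L,goto C. Now: state=C, head=1, tape[-4..4]=011000110 (head:      ^)

Answer: 1100011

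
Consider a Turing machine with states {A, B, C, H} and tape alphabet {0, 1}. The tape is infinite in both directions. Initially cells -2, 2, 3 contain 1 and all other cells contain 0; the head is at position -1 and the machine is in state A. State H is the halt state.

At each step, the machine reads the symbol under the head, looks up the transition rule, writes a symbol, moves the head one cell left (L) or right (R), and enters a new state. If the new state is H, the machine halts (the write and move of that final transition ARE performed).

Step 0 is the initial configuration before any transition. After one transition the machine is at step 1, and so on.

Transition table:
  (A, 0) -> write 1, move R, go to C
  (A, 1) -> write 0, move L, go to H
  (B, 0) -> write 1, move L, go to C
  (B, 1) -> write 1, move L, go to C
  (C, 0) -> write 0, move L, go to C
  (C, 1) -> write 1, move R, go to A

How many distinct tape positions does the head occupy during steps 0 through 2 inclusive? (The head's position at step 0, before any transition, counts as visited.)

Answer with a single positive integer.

Step 1: in state A at pos -1, read 0 -> (A,0)->write 1,move R,goto C. Now: state=C, head=0, tape[-3..4]=01100110 (head:    ^)
Step 2: in state C at pos 0, read 0 -> (C,0)->write 0,move L,goto C. Now: state=C, head=-1, tape[-3..4]=01100110 (head:   ^)
Head positions at steps 0..2: starting at -1, distinct positions visited = {-1, 0} -> 2 position(s)

Answer: 2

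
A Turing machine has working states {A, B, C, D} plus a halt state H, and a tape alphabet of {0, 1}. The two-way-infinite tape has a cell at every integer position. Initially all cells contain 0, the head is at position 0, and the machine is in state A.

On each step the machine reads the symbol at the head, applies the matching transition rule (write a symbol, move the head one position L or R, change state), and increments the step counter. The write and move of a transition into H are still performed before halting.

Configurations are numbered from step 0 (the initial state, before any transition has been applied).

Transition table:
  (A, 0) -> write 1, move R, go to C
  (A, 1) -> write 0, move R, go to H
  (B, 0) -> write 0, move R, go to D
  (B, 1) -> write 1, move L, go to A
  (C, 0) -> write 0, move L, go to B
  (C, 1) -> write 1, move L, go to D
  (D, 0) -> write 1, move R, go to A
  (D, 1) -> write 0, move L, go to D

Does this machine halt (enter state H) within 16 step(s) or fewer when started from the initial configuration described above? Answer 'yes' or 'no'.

Step 1: in state A at pos 0, read 0 -> (A,0)->write 1,move R,goto C. Now: state=C, head=1, tape[-1..2]=0100 (head:   ^)
Step 2: in state C at pos 1, read 0 -> (C,0)->write 0,move L,goto B. Now: state=B, head=0, tape[-1..2]=0100 (head:  ^)
Step 3: in state B at pos 0, read 1 -> (B,1)->write 1,move L,goto A. Now: state=A, head=-1, tape[-2..2]=00100 (head:  ^)
Step 4: in state A at pos -1, read 0 -> (A,0)->write 1,move R,goto C. Now: state=C, head=0, tape[-2..2]=01100 (head:   ^)
Step 5: in state C at pos 0, read 1 -> (C,1)->write 1,move L,goto D. Now: state=D, head=-1, tape[-2..2]=01100 (head:  ^)
Step 6: in state D at pos -1, read 1 -> (D,1)->write 0,move L,goto D. Now: state=D, head=-2, tape[-3..2]=000100 (head:  ^)
Step 7: in state D at pos -2, read 0 -> (D,0)->write 1,move R,goto A. Now: state=A, head=-1, tape[-3..2]=010100 (head:   ^)
Step 8: in state A at pos -1, read 0 -> (A,0)->write 1,move R,goto C. Now: state=C, head=0, tape[-3..2]=011100 (head:    ^)
Step 9: in state C at pos 0, read 1 -> (C,1)->write 1,move L,goto D. Now: state=D, head=-1, tape[-3..2]=011100 (head:   ^)
Step 10: in state D at pos -1, read 1 -> (D,1)->write 0,move L,goto D. Now: state=D, head=-2, tape[-3..2]=010100 (head:  ^)
Step 11: in state D at pos -2, read 1 -> (D,1)->write 0,move L,goto D. Now: state=D, head=-3, tape[-4..2]=0000100 (head:  ^)
Step 12: in state D at pos -3, read 0 -> (D,0)->write 1,move R,goto A. Now: state=A, head=-2, tape[-4..2]=0100100 (head:   ^)
Step 13: in state A at pos -2, read 0 -> (A,0)->write 1,move R,goto C. Now: state=C, head=-1, tape[-4..2]=0110100 (head:    ^)
Step 14: in state C at pos -1, read 0 -> (C,0)->write 0,move L,goto B. Now: state=B, head=-2, tape[-4..2]=0110100 (head:   ^)
Step 15: in state B at pos -2, read 1 -> (B,1)->write 1,move L,goto A. Now: state=A, head=-3, tape[-4..2]=0110100 (head:  ^)
Step 16: in state A at pos -3, read 1 -> (A,1)->write 0,move R,goto H. Now: state=H, head=-2, tape[-4..2]=0010100 (head:   ^)
State H reached at step 16; 16 <= 16 -> yes

Answer: yes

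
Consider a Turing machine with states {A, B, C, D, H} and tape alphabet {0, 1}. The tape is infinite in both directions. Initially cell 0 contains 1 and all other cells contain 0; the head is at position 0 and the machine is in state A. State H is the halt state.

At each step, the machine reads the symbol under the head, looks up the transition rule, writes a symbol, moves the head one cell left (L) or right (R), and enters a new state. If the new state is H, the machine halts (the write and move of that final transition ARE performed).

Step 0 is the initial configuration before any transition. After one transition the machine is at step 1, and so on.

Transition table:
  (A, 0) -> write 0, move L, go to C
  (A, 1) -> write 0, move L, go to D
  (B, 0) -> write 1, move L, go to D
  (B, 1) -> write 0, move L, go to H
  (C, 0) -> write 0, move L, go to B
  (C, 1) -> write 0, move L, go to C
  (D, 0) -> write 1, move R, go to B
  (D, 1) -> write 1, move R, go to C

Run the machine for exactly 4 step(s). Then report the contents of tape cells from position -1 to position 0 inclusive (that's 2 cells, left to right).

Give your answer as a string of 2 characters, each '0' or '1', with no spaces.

Answer: 11

Derivation:
Step 1: in state A at pos 0, read 1 -> (A,1)->write 0,move L,goto D. Now: state=D, head=-1, tape[-2..1]=0000 (head:  ^)
Step 2: in state D at pos -1, read 0 -> (D,0)->write 1,move R,goto B. Now: state=B, head=0, tape[-2..1]=0100 (head:   ^)
Step 3: in state B at pos 0, read 0 -> (B,0)->write 1,move L,goto D. Now: state=D, head=-1, tape[-2..1]=0110 (head:  ^)
Step 4: in state D at pos -1, read 1 -> (D,1)->write 1,move R,goto C. Now: state=C, head=0, tape[-2..1]=0110 (head:   ^)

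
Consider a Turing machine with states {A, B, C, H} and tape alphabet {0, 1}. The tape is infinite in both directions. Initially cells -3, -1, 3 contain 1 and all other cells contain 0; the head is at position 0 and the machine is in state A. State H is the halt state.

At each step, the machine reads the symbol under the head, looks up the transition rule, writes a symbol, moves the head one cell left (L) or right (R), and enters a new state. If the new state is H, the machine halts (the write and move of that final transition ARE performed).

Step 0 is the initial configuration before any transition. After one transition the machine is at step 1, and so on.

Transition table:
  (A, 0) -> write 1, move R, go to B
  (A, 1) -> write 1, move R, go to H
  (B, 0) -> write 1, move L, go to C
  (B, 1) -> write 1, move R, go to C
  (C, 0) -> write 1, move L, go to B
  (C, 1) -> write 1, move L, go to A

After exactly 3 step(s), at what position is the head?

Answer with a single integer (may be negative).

Answer: -1

Derivation:
Step 1: in state A at pos 0, read 0 -> (A,0)->write 1,move R,goto B. Now: state=B, head=1, tape[-4..4]=010110010 (head:      ^)
Step 2: in state B at pos 1, read 0 -> (B,0)->write 1,move L,goto C. Now: state=C, head=0, tape[-4..4]=010111010 (head:     ^)
Step 3: in state C at pos 0, read 1 -> (C,1)->write 1,move L,goto A. Now: state=A, head=-1, tape[-4..4]=010111010 (head:    ^)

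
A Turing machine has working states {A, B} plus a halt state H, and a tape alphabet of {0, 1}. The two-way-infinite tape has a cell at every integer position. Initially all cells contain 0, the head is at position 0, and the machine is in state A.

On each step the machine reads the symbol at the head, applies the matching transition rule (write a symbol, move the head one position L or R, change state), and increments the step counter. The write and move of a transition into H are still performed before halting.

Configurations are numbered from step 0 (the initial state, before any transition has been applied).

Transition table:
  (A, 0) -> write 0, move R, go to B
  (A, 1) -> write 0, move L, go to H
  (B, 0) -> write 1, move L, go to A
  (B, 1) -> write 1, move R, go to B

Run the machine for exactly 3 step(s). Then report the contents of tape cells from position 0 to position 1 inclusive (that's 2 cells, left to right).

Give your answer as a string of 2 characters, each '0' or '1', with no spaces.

Step 1: in state A at pos 0, read 0 -> (A,0)->write 0,move R,goto B. Now: state=B, head=1, tape[-1..2]=0000 (head:   ^)
Step 2: in state B at pos 1, read 0 -> (B,0)->write 1,move L,goto A. Now: state=A, head=0, tape[-1..2]=0010 (head:  ^)
Step 3: in state A at pos 0, read 0 -> (A,0)->write 0,move R,goto B. Now: state=B, head=1, tape[-1..2]=0010 (head:   ^)

Answer: 01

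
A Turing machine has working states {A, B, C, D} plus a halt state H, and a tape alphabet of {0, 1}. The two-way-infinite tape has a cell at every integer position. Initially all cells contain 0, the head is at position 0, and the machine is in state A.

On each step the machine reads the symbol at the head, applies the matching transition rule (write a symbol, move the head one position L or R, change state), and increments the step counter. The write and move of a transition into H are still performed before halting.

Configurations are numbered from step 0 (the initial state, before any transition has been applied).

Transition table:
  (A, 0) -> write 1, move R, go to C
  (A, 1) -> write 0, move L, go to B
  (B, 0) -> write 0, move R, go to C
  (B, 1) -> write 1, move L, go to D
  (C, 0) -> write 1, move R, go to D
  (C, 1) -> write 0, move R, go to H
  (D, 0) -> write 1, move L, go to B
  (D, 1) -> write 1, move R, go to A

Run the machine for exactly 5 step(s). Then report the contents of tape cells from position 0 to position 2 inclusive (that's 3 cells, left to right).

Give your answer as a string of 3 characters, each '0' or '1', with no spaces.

Answer: 111

Derivation:
Step 1: in state A at pos 0, read 0 -> (A,0)->write 1,move R,goto C. Now: state=C, head=1, tape[-1..2]=0100 (head:   ^)
Step 2: in state C at pos 1, read 0 -> (C,0)->write 1,move R,goto D. Now: state=D, head=2, tape[-1..3]=01100 (head:    ^)
Step 3: in state D at pos 2, read 0 -> (D,0)->write 1,move L,goto B. Now: state=B, head=1, tape[-1..3]=01110 (head:   ^)
Step 4: in state B at pos 1, read 1 -> (B,1)->write 1,move L,goto D. Now: state=D, head=0, tape[-1..3]=01110 (head:  ^)
Step 5: in state D at pos 0, read 1 -> (D,1)->write 1,move R,goto A. Now: state=A, head=1, tape[-1..3]=01110 (head:   ^)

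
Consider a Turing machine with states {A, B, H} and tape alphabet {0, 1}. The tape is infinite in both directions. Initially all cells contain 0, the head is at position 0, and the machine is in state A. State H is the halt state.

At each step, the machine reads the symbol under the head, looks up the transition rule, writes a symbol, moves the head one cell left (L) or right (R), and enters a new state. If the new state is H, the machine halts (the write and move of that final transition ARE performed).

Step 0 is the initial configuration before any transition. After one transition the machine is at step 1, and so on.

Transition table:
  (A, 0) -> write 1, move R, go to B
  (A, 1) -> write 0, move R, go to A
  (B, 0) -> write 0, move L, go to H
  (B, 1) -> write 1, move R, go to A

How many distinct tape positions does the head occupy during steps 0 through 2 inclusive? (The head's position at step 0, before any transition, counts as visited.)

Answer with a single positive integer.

Answer: 2

Derivation:
Step 1: in state A at pos 0, read 0 -> (A,0)->write 1,move R,goto B. Now: state=B, head=1, tape[-1..2]=0100 (head:   ^)
Step 2: in state B at pos 1, read 0 -> (B,0)->write 0,move L,goto H. Now: state=H, head=0, tape[-1..2]=0100 (head:  ^)
Head positions at steps 0..2: starting at 0, distinct positions visited = {0, 1} -> 2 position(s)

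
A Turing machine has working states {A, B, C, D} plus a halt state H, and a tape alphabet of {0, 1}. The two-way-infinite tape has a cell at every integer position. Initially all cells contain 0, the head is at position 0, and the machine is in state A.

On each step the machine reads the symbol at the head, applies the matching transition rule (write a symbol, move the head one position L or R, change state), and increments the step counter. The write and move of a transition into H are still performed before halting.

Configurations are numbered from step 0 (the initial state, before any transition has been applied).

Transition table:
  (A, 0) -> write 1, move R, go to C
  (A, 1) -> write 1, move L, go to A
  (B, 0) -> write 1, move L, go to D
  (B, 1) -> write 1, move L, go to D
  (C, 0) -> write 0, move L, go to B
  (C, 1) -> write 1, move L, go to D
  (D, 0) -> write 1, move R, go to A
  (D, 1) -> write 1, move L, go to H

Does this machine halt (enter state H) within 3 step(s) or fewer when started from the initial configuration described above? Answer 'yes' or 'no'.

Step 1: in state A at pos 0, read 0 -> (A,0)->write 1,move R,goto C. Now: state=C, head=1, tape[-1..2]=0100 (head:   ^)
Step 2: in state C at pos 1, read 0 -> (C,0)->write 0,move L,goto B. Now: state=B, head=0, tape[-1..2]=0100 (head:  ^)
Step 3: in state B at pos 0, read 1 -> (B,1)->write 1,move L,goto D. Now: state=D, head=-1, tape[-2..2]=00100 (head:  ^)
After 3 step(s): state = D (not H) -> not halted within 3 -> no

Answer: no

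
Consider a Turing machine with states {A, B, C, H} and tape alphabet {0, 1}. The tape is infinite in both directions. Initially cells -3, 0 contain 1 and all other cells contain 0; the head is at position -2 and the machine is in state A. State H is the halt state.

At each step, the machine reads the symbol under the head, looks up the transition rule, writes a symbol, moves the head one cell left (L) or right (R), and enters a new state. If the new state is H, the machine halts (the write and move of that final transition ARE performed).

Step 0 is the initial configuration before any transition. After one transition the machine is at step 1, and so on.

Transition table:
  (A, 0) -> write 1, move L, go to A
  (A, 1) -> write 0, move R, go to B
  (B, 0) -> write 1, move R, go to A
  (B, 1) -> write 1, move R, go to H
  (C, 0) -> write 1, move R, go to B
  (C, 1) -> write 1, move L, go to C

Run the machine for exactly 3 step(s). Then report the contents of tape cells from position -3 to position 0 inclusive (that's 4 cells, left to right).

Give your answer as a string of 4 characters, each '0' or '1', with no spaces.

Step 1: in state A at pos -2, read 0 -> (A,0)->write 1,move L,goto A. Now: state=A, head=-3, tape[-4..1]=011010 (head:  ^)
Step 2: in state A at pos -3, read 1 -> (A,1)->write 0,move R,goto B. Now: state=B, head=-2, tape[-4..1]=001010 (head:   ^)
Step 3: in state B at pos -2, read 1 -> (B,1)->write 1,move R,goto H. Now: state=H, head=-1, tape[-4..1]=001010 (head:    ^)

Answer: 0101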